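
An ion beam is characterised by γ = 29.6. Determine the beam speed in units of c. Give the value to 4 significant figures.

β = √(1 − 1/γ²) = √(1 − 1/29.6²) = √(0.998859) = 0.9994

β ≈ 0.9994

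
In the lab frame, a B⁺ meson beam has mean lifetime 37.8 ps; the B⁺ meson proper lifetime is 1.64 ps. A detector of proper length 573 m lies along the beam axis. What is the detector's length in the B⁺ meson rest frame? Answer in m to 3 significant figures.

L ≈ 24.9 m

Time dilation ⇒ γ = Δt/τ₀ = 37.8/1.64 = 23.049
Length contraction: L = L₀/γ = 573/23.049 = 24.9 m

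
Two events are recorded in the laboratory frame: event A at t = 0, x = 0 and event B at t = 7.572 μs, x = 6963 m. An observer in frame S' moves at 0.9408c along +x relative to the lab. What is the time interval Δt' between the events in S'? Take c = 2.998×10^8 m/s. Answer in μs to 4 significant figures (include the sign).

Δt' ≈ -42.12 μs

γ = 1/√(1 − 0.9408²) = 2.95018
Δt' = γ(Δt − vΔx/c²) = 2.95018 × (7.572 μs − 0.9408×6963 m / (2.998×10^8 m/s))
= 2.95018 × (-14.2785 μs) = -42.12 μs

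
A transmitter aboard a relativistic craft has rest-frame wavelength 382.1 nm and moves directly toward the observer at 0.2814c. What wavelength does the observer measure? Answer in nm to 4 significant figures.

λ_obs ≈ 286.1 nm

Relativistic Doppler: λ_obs = λ_src √((1−β)/(1+β))
= 382.1 × √(0.718600/1.28140) = 382.1 × 0.748861 = 286.1 nm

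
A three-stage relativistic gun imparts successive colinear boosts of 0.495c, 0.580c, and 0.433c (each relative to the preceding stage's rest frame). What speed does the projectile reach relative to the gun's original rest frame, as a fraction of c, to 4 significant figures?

Compose boost 2: (0.580 + 0.495)/(1 + 0.580×0.495) = 1.075/1.28710 = 0.835211
Compose boost 3: (0.433 + 0.835211)/(1 + 0.433×0.835211) = 1.26821/1.36165 = 0.9314

u ≈ 0.9314c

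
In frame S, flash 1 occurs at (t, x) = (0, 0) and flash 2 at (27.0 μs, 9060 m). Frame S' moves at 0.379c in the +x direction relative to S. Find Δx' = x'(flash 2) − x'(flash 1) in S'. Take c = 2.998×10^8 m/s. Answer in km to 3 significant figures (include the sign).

γ = 1/√(1 − 0.379²) = 1.0806
Δx' = γ(Δx − vΔt) = 1.0806 × (9060 m − 0.379×(2.998×10^8 m/s)×27.0×10^-6 s)
= 1.0806 × (5992.1 m) = 6.48 km

Δx' ≈ 6.48 km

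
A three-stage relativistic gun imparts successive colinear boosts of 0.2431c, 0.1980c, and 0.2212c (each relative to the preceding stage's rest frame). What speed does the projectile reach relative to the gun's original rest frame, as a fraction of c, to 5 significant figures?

u ≈ 0.58737c

Compose boost 2: (0.1980 + 0.2431)/(1 + 0.1980×0.2431) = 0.44110/1.048134 = 0.4208432
Compose boost 3: (0.2212 + 0.4208432)/(1 + 0.2212×0.4208432) = 0.6420432/1.093091 = 0.58737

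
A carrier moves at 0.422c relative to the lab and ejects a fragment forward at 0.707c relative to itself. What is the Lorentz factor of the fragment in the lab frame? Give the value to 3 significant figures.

u_lab = (0.707 + 0.422)/(1 + 0.707×0.422) = 1.129/1.29835 = 0.869563
γ = 1/√(1 − 0.869563²) = 2.03

γ ≈ 2.03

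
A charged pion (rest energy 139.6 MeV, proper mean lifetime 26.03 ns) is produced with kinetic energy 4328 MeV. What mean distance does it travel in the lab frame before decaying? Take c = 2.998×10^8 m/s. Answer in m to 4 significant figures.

d ≈ 249.6 m

γ = 1 + K/(m₀c²) = 1 + 4328/139.6 = 32.0029
β = √(1 − 1/γ²) = 0.999512
Dilated lifetime: γτ₀ = 32.0029 × 26.03 ns = 833.035 ns
d = βc·γτ₀ = 0.999512 × (2.998×10^8 m/s) × 8.33035×10^-7 s = 249.6 m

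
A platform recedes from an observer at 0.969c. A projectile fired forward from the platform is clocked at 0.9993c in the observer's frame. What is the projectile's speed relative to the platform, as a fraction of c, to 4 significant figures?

u' ≈ 0.9565c

Inverse velocity addition: u' = (u − v)/(1 − uv/c²)
= (0.9993 − 0.969)/(1 − 0.9993×0.969) = 0.03030/0.0316783 = 0.9565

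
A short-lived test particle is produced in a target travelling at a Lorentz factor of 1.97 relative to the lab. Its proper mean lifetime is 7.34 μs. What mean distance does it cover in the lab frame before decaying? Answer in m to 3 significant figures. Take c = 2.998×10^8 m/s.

β = √(1 − 1/γ²) = √(1 − 1/1.97²) = 0.86158
Dilated lifetime: Δt = γτ₀ = 1.97 × 7.34 μs = 14.460 μs
d = vΔt = 0.86158c × 14.460 μs = 2.5830×10^8 m/s × 1.4460×10^-5 s = 3740 m

d ≈ 3740 m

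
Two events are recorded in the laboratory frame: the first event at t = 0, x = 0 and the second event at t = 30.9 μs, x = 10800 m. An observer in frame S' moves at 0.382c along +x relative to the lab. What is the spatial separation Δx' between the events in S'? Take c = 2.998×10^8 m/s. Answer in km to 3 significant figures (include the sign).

Δx' ≈ 7.86 km

γ = 1/√(1 − 0.382²) = 1.0821
Δx' = γ(Δx − vΔt) = 1.0821 × (10800 m − 0.382×(2.998×10^8 m/s)×30.9×10^-6 s)
= 1.0821 × (7261.2 m) = 7.86 km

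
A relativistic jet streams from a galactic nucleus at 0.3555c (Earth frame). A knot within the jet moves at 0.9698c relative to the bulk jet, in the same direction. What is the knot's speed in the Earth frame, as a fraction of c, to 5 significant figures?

Relativistic velocity addition: u = (u' + v)/(1 + u'v/c²)
= (0.9698 + 0.3555)/(1 + 0.9698×0.3555) = 1.3253/1.344764 = 0.98553

u ≈ 0.98553c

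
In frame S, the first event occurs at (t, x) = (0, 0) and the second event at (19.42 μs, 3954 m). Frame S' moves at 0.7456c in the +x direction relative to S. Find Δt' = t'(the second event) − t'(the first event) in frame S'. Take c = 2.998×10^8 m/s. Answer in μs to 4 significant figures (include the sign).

Δt' ≈ 14.39 μs

γ = 1/√(1 − 0.7456²) = 1.50061
Δt' = γ(Δt − vΔx/c²) = 1.50061 × (19.42 μs − 0.7456×3954 m / (2.998×10^8 m/s))
= 1.50061 × (9.58644 μs) = 14.39 μs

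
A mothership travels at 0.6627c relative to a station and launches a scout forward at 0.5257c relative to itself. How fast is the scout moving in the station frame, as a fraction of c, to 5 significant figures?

u ≈ 0.88135c

Compose boost 2: (0.5257 + 0.6627)/(1 + 0.5257×0.6627) = 1.1884/1.348381 = 0.88135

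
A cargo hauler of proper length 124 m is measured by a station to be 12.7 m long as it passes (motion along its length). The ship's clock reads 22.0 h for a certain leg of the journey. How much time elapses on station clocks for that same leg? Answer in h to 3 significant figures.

Length contraction ⇒ γ = L₀/L = 124/12.7 = 9.7638
Time dilation: Δt = γτ₀ = 9.7638 × 22.0 h = 215 h

Δt ≈ 215 h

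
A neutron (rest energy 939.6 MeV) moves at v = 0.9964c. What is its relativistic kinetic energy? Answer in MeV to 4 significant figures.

γ = 1/√(1 − 0.9964²) = 11.7957
K = (γ − 1)m₀c² = (11.7957 − 1) × 939.6 MeV = 10.7957 × 939.6 MeV = 10140 MeV

K ≈ 10140 MeV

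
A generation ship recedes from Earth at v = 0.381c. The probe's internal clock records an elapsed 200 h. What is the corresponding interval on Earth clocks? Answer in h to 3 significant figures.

γ = 1/√(1 − 0.381²) = 1.0816
Time dilation: Δt = γτ₀ = 1.0816 × 200 h = 216 h

Δt ≈ 216 h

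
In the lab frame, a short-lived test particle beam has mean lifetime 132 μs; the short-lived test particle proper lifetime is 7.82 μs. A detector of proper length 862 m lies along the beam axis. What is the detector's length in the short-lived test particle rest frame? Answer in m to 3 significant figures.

Time dilation ⇒ γ = Δt/τ₀ = 132/7.82 = 16.880
Length contraction: L = L₀/γ = 862/16.880 = 51.1 m

L ≈ 51.1 m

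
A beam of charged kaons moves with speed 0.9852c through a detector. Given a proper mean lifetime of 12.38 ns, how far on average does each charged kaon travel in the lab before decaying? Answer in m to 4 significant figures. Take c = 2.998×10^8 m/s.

γ = 1/√(1 − 0.9852²) = 5.83401
Dilated lifetime: Δt = γτ₀ = 5.83401 × 12.38 ns = 72.2250 ns
d = vΔt = 0.9852c × 72.2250 ns = 2.95363×10^8 m/s × 7.22250×10^-8 s = 21.33 m

d ≈ 21.33 m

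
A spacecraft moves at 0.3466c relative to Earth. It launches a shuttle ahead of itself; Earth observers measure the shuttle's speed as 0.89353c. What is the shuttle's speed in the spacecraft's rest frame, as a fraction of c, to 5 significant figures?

u' ≈ 0.79230c

Inverse velocity addition: u' = (u − v)/(1 − uv/c²)
= (0.89353 − 0.3466)/(1 − 0.89353×0.3466) = 0.54693/0.6903025 = 0.79230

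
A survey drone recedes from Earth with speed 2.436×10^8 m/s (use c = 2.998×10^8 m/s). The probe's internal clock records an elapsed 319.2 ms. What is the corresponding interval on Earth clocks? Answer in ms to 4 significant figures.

Δt ≈ 547.6 ms

β = v/c = 2.436×10^8 / 2.998×10^8 = 0.812542
γ = 1/√(1 − 0.812542²) = 1.71555
Time dilation: Δt = γτ₀ = 1.71555 × 319.2 ms = 547.6 ms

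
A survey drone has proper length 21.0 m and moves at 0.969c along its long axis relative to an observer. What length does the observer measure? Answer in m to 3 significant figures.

L ≈ 5.19 m

γ = 1/√(1 − 0.969²) = 4.0476
Length contraction: L = L₀/γ = 21.0/4.0476 = 5.19 m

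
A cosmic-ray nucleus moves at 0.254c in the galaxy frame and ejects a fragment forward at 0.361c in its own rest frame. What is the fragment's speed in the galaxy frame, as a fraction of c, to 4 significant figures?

u ≈ 0.5633c

Compose boost 2: (0.361 + 0.254)/(1 + 0.361×0.254) = 0.6150/1.09169 = 0.5633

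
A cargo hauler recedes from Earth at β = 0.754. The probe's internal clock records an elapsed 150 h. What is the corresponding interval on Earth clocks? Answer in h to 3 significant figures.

Δt ≈ 228 h

γ = 1/√(1 − 0.754²) = 1.5224
Time dilation: Δt = γτ₀ = 1.5224 × 150 h = 228 h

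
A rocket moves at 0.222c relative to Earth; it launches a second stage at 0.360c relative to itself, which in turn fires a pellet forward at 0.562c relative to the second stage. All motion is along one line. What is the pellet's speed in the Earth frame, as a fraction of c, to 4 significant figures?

u ≈ 0.8450c

Compose boost 2: (0.360 + 0.222)/(1 + 0.360×0.222) = 0.5820/1.07992 = 0.538929
Compose boost 3: (0.562 + 0.538929)/(1 + 0.562×0.538929) = 1.10093/1.30288 = 0.8450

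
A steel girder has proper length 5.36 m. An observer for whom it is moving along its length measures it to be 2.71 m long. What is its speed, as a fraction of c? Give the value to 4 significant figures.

β ≈ 0.8628

γ = L₀/L = 5.36/2.71 = 1.97786
β = √(1 − 1/γ²) = 0.8628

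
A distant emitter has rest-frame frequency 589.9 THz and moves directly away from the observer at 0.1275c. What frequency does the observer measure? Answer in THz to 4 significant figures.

Relativistic Doppler: f_obs = f_src √((1−β)/(1+β))
= 589.9 × √(0.872500/1.12750) = 589.9 × 0.879679 = 518.9 THz

f_obs ≈ 518.9 THz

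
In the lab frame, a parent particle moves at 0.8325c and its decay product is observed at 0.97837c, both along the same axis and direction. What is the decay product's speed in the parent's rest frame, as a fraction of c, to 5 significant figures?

u' ≈ 0.78633c

Inverse velocity addition: u' = (u − v)/(1 − uv/c²)
= (0.97837 − 0.8325)/(1 − 0.97837×0.8325) = 0.14587/0.1855070 = 0.78633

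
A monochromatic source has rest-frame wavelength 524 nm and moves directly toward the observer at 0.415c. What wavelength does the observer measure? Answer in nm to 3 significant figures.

λ_obs ≈ 337 nm

Relativistic Doppler: λ_obs = λ_src √((1−β)/(1+β))
= 524 × √(0.58500/1.4150) = 524 × 0.64298 = 337 nm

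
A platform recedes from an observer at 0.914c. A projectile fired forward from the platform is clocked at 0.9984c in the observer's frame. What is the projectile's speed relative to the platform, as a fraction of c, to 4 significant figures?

Inverse velocity addition: u' = (u − v)/(1 − uv/c²)
= (0.9984 − 0.914)/(1 − 0.9984×0.914) = 0.08440/0.0874624 = 0.9650

u' ≈ 0.9650c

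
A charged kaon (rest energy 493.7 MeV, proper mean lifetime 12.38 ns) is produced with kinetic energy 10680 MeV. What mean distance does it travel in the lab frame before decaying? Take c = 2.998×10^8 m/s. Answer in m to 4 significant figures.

γ = 1 + K/(m₀c²) = 1 + 10680/493.7 = 22.6326
β = √(1 − 1/γ²) = 0.999023
Dilated lifetime: γτ₀ = 22.6326 × 12.38 ns = 280.191 ns
d = βc·γτ₀ = 0.999023 × (2.998×10^8 m/s) × 2.80191×10^-7 s = 83.92 m

d ≈ 83.92 m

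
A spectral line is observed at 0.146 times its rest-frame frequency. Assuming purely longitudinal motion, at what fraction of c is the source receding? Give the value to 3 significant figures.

β ≈ 0.958

f_obs/f_src = √((1−β)/(1+β)) = 0.146  ⇒  (1−β)/(1+β) = 0.021316
β = |1 − D²|/(1 + D²) = |1 − 0.021316|/(1 + 0.021316) = 0.958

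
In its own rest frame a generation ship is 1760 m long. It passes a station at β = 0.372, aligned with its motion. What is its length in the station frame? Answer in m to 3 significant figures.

γ = 1/√(1 − 0.372²) = 1.0773
Length contraction: L = L₀/γ = 1760/1.0773 = 1630 m

L ≈ 1630 m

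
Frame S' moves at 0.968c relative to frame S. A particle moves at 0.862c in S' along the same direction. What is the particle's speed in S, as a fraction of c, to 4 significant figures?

u ≈ 0.9976c

Relativistic velocity addition: u = (u' + v)/(1 + u'v/c²)
= (0.862 + 0.968)/(1 + 0.862×0.968) = 1.830/1.83442 = 0.9976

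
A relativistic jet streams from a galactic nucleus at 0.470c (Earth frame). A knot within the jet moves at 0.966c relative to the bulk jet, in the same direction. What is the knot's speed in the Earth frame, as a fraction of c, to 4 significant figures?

u ≈ 0.9876c

Relativistic velocity addition: u = (u' + v)/(1 + u'v/c²)
= (0.966 + 0.470)/(1 + 0.966×0.470) = 1.436/1.45402 = 0.9876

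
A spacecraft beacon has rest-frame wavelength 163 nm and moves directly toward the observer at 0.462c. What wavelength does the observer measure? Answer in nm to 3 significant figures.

Relativistic Doppler: λ_obs = λ_src √((1−β)/(1+β))
= 163 × √(0.53800/1.4620) = 163 × 0.60662 = 98.9 nm

λ_obs ≈ 98.9 nm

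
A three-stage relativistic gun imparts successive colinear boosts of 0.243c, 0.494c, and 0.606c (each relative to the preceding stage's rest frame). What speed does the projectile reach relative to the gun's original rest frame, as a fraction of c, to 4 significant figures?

u ≈ 0.9037c

Compose boost 2: (0.494 + 0.243)/(1 + 0.494×0.243) = 0.7370/1.12004 = 0.658011
Compose boost 3: (0.606 + 0.658011)/(1 + 0.606×0.658011) = 1.26401/1.39875 = 0.9037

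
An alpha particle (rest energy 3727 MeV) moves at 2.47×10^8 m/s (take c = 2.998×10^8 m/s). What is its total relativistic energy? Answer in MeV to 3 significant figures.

β = v/c = 2.47×10^8 / 2.998×10^8 = 0.82388
γ = 1/√(1 − 0.82388²) = 1.7644
E = γm₀c² = 1.7644 × 3727 MeV = 6580 MeV

E ≈ 6580 MeV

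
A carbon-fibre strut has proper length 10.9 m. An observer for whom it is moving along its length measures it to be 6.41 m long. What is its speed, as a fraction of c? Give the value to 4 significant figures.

γ = L₀/L = 10.9/6.41 = 1.70047
β = √(1 − 1/γ²) = 0.8088

β ≈ 0.8088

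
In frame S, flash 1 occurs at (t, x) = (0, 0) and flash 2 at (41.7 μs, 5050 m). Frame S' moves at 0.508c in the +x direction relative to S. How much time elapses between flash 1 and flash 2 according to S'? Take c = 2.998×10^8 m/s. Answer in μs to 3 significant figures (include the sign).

Δt' ≈ 38.5 μs

γ = 1/√(1 − 0.508²) = 1.1610
Δt' = γ(Δt − vΔx/c²) = 1.1610 × (41.7 μs − 0.508×5050 m / (2.998×10^8 m/s))
= 1.1610 × (33.143 μs) = 38.5 μs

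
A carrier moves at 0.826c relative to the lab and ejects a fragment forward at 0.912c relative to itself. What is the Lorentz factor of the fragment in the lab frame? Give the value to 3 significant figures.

γ ≈ 7.58

u_lab = (0.912 + 0.826)/(1 + 0.912×0.826) = 1.738/1.75331 = 0.991267
γ = 1/√(1 − 0.991267²) = 7.58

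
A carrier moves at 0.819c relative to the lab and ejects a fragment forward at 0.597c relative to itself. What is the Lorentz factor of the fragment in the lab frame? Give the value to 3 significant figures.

γ ≈ 3.23

u_lab = (0.597 + 0.819)/(1 + 0.597×0.819) = 1.416/1.48894 = 0.951010
γ = 1/√(1 − 0.951010²) = 3.23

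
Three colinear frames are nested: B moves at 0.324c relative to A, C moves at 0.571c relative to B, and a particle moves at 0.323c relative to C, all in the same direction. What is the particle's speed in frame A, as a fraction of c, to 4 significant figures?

Compose boost 2: (0.571 + 0.324)/(1 + 0.571×0.324) = 0.8950/1.18500 = 0.755272
Compose boost 3: (0.323 + 0.755272)/(1 + 0.323×0.755272) = 1.07827/1.24395 = 0.8668

u ≈ 0.8668c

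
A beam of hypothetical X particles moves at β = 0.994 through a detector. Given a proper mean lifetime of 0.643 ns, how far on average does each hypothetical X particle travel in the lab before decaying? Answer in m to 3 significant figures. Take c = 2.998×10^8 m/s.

d ≈ 1.75 m

γ = 1/√(1 − 0.994²) = 9.1424
Dilated lifetime: Δt = γτ₀ = 9.1424 × 0.643 ns = 5.8786 ns
d = vΔt = 0.994c × 5.8786 ns = 2.9800×10^8 m/s × 5.8786×10^-9 s = 1.75 m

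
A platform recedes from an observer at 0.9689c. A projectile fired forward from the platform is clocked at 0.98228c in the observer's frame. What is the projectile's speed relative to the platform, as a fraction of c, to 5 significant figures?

u' ≈ 0.27720c

Inverse velocity addition: u' = (u − v)/(1 − uv/c²)
= (0.98228 − 0.9689)/(1 − 0.98228×0.9689) = 0.013380/0.04826891 = 0.27720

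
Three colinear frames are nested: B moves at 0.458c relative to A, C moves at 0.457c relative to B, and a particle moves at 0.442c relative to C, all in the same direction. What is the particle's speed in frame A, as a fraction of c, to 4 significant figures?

u ≈ 0.8982c

Compose boost 2: (0.457 + 0.458)/(1 + 0.457×0.458) = 0.9150/1.20931 = 0.756632
Compose boost 3: (0.442 + 0.756632)/(1 + 0.442×0.756632) = 1.19863/1.33443 = 0.8982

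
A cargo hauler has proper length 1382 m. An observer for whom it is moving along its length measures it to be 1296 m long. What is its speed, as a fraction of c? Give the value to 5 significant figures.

γ = L₀/L = 1382/1296 = 1.066358
β = √(1 − 1/γ²) = 0.34725

β ≈ 0.34725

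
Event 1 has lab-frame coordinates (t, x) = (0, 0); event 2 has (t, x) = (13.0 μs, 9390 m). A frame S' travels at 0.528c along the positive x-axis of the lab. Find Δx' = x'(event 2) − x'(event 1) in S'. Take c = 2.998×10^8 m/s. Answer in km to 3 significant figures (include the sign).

Δx' ≈ 8.63 km

γ = 1/√(1 − 0.528²) = 1.1775
Δx' = γ(Δx − vΔt) = 1.1775 × (9390 m − 0.528×(2.998×10^8 m/s)×13.0×10^-6 s)
= 1.1775 × (7332.2 m) = 8.63 km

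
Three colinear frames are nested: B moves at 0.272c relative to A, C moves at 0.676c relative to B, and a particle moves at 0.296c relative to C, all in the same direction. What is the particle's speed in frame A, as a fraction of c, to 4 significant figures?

Compose boost 2: (0.676 + 0.272)/(1 + 0.676×0.272) = 0.9480/1.18387 = 0.800762
Compose boost 3: (0.296 + 0.800762)/(1 + 0.296×0.800762) = 1.09676/1.23703 = 0.8866

u ≈ 0.8866c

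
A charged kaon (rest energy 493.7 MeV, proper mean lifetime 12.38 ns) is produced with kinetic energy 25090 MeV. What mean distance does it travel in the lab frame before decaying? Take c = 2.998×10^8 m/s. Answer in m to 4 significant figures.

d ≈ 192.3 m

γ = 1 + K/(m₀c²) = 1 + 25090/493.7 = 51.8203
β = √(1 − 1/γ²) = 0.999814
Dilated lifetime: γτ₀ = 51.8203 × 12.38 ns = 641.536 ns
d = βc·γτ₀ = 0.999814 × (2.998×10^8 m/s) × 6.41536×10^-7 s = 192.3 m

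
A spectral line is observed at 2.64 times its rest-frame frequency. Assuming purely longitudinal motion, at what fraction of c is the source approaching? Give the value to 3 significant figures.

f_obs/f_src = √((1+β)/(1−β)) = 2.64  ⇒  (1+β)/(1−β) = 6.9696
β = |1 − D²|/(1 + D²) = |1 − 6.9696|/(1 + 6.9696) = 0.749

β ≈ 0.749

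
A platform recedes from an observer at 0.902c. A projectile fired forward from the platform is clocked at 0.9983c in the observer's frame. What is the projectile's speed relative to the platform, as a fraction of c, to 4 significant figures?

Inverse velocity addition: u' = (u − v)/(1 − uv/c²)
= (0.9983 − 0.902)/(1 − 0.9983×0.902) = 0.09630/0.0995334 = 0.9675

u' ≈ 0.9675c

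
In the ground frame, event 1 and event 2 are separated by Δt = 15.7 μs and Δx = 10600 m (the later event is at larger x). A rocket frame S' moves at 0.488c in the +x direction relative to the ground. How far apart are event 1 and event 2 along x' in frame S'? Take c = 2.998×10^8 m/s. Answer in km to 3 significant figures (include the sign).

γ = 1/√(1 − 0.488²) = 1.1457
Δx' = γ(Δx − vΔt) = 1.1457 × (10600 m − 0.488×(2.998×10^8 m/s)×15.7×10^-6 s)
= 1.1457 × (8303.1 m) = 9.51 km

Δx' ≈ 9.51 km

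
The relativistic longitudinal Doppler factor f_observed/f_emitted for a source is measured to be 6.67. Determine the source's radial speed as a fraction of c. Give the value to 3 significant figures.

β ≈ 0.956

f_obs/f_src = √((1+β)/(1−β)) = 6.67  ⇒  (1+β)/(1−β) = 44.489
β = |1 − D²|/(1 + D²) = |1 − 44.489|/(1 + 44.489) = 0.956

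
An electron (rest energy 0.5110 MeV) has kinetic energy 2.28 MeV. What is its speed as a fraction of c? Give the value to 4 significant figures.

β ≈ 0.9831

γ = 1 + K/(m₀c²) = 1 + 2.28/0.5110 = 5.46184
β = √(1 − 1/γ²) = 0.9831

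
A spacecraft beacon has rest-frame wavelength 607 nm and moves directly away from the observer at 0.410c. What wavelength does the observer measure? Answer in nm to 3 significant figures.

Relativistic Doppler: λ_obs = λ_src √((1+β)/(1−β))
= 607 × √(1.4100/0.59000) = 607 × 1.5459 = 938 nm

λ_obs ≈ 938 nm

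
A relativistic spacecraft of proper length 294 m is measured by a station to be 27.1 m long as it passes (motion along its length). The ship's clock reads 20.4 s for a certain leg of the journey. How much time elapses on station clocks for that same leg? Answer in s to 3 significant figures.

Length contraction ⇒ γ = L₀/L = 294/27.1 = 10.849
Time dilation: Δt = γτ₀ = 10.849 × 20.4 s = 221 s

Δt ≈ 221 s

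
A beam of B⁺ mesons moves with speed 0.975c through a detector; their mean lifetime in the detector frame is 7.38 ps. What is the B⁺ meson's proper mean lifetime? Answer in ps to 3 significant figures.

τ₀ ≈ 1.64 ps

γ = 1/√(1 − 0.975²) = 4.5004
Proper time: τ₀ = Δt/γ = 7.38/4.5004 = 1.64 ps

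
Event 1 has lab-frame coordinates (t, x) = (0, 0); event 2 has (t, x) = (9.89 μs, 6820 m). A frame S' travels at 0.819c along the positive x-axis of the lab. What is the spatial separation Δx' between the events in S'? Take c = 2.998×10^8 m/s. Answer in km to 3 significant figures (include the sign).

Δx' ≈ 7.65 km

γ = 1/√(1 − 0.819²) = 1.7428
Δx' = γ(Δx − vΔt) = 1.7428 × (6820 m − 0.819×(2.998×10^8 m/s)×9.89×10^-6 s)
= 1.7428 × (4391.6 m) = 7.65 km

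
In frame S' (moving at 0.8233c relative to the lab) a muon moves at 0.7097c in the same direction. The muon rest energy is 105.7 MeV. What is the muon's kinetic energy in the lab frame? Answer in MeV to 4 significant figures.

u_lab = (0.7097 + 0.8233)/(1 + 0.7097×0.8233) = 0.9676222
γ = 1/√(1 − 0.9676222²) = 3.96192
K = (γ − 1)m₀c² = (3.96192 − 1) × 105.7 = 2.96192 × 105.7 = 313.1 MeV

K ≈ 313.1 MeV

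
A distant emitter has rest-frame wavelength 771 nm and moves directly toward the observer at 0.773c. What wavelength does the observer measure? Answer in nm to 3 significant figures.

Relativistic Doppler: λ_obs = λ_src √((1−β)/(1+β))
= 771 × √(0.22700/1.7730) = 771 × 0.35782 = 276 nm

λ_obs ≈ 276 nm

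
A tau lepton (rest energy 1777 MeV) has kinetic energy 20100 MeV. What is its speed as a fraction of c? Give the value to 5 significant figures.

β ≈ 0.99670

γ = 1 + K/(m₀c²) = 1 + 20100/1777 = 12.31120
β = √(1 − 1/γ²) = 0.99670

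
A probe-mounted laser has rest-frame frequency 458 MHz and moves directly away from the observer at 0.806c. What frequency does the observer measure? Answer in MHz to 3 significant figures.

f_obs ≈ 150 MHz

Relativistic Doppler: f_obs = f_src √((1−β)/(1+β))
= 458 × √(0.19400/1.8060) = 458 × 0.32775 = 150 MHz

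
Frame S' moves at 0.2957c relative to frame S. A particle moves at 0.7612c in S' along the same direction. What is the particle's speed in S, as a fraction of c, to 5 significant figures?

u ≈ 0.86271c

Relativistic velocity addition: u = (u' + v)/(1 + u'v/c²)
= (0.7612 + 0.2957)/(1 + 0.7612×0.2957) = 1.0569/1.225087 = 0.86271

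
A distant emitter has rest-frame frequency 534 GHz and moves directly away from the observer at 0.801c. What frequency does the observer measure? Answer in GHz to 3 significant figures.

Relativistic Doppler: f_obs = f_src √((1−β)/(1+β))
= 534 × √(0.19900/1.8010) = 534 × 0.33241 = 178 GHz

f_obs ≈ 178 GHz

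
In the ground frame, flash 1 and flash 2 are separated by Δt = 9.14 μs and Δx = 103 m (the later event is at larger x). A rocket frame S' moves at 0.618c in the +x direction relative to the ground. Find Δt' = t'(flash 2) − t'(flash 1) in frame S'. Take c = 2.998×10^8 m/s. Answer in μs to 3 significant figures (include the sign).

γ = 1/√(1 − 0.618²) = 1.2720
Δt' = γ(Δt − vΔx/c²) = 1.2720 × (9.14 μs − 0.618×103 m / (2.998×10^8 m/s))
= 1.2720 × (8.9277 μs) = 11.4 μs

Δt' ≈ 11.4 μs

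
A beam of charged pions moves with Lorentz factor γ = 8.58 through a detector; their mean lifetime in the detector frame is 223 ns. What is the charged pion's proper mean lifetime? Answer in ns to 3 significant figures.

γ = 8.58 (given)
Proper time: τ₀ = Δt/γ = 223/8.58 = 26.0 ns

τ₀ ≈ 26.0 ns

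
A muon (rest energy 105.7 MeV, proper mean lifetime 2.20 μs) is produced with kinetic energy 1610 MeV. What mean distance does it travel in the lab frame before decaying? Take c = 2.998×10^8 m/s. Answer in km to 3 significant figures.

γ = 1 + K/(m₀c²) = 1 + 1610/105.7 = 16.232
β = √(1 − 1/γ²) = 0.99810
Dilated lifetime: γτ₀ = 16.232 × 2.20 μs = 35.710 μs
d = βc·γτ₀ = 0.99810 × (2.998×10^8 m/s) × 3.5710×10^-5 s = 10.7 km

d ≈ 10.7 km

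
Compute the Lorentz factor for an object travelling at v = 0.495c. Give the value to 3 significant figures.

γ ≈ 1.15

γ = 1/√(1 − β²) = 1/√(1 − 0.495²) = 1/√(0.75497) = 1.15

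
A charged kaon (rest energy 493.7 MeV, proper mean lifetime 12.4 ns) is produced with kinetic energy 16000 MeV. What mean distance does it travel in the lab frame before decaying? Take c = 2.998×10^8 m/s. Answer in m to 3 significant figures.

d ≈ 124 m

γ = 1 + K/(m₀c²) = 1 + 16000/493.7 = 33.408
β = √(1 − 1/γ²) = 0.99955
Dilated lifetime: γτ₀ = 33.408 × 12.4 ns = 414.26 ns
d = βc·γτ₀ = 0.99955 × (2.998×10^8 m/s) × 4.1426×10^-7 s = 124 m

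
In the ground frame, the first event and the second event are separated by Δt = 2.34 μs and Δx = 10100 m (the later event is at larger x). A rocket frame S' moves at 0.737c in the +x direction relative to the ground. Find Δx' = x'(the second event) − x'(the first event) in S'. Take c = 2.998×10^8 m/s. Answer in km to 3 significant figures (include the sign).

Δx' ≈ 14.2 km

γ = 1/√(1 − 0.737²) = 1.4795
Δx' = γ(Δx − vΔt) = 1.4795 × (10100 m − 0.737×(2.998×10^8 m/s)×2.34×10^-6 s)
= 1.4795 × (9583.0 m) = 14.2 km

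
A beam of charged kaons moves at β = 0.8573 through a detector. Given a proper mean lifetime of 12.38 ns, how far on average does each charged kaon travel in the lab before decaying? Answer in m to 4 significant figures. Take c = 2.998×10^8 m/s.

γ = 1/√(1 − 0.8573²) = 1.94244
Dilated lifetime: Δt = γτ₀ = 1.94244 × 12.38 ns = 24.0474 ns
d = vΔt = 0.8573c × 24.0474 ns = 2.57019×10^8 m/s × 2.40474×10^-8 s = 6.181 m

d ≈ 6.181 m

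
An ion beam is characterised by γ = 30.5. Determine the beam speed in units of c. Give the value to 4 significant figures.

β = √(1 − 1/γ²) = √(1 − 1/30.5²) = √(0.998925) = 0.9995

β ≈ 0.9995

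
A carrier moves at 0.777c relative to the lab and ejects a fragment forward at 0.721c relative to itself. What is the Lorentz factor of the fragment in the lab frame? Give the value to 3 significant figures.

γ ≈ 3.58

u_lab = (0.721 + 0.777)/(1 + 0.721×0.777) = 1.498/1.56022 = 0.960123
γ = 1/√(1 − 0.960123²) = 3.58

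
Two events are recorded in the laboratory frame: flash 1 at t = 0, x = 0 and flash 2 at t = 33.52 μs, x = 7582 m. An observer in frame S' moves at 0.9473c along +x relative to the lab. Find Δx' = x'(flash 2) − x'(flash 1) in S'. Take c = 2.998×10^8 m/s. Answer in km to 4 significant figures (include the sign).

γ = 1/√(1 − 0.9473²) = 3.12161
Δx' = γ(Δx − vΔt) = 3.12161 × (7582 m − 0.9473×(2.998×10^8 m/s)×33.52×10^-6 s)
= 3.12161 × (-1937.70 m) = -6.049 km

Δx' ≈ -6.049 km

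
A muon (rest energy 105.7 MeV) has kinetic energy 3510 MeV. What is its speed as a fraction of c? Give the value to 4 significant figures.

γ = 1 + K/(m₀c²) = 1 + 3510/105.7 = 34.2072
β = √(1 − 1/γ²) = 0.9996

β ≈ 0.9996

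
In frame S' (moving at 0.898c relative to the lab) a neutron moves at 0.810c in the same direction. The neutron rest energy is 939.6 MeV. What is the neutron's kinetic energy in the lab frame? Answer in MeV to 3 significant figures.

u_lab = (0.810 + 0.898)/(1 + 0.810×0.898) = 0.988781
γ = 1/√(1 − 0.988781²) = 6.6946
K = (γ − 1)m₀c² = (6.6946 − 1) × 939.6 = 5.6946 × 939.6 = 5350 MeV

K ≈ 5350 MeV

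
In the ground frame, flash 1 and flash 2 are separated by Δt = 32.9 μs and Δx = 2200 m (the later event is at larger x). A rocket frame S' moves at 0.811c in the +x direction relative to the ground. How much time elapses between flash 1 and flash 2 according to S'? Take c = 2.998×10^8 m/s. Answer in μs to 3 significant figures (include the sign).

γ = 1/√(1 − 0.811²) = 1.7093
Δt' = γ(Δt − vΔx/c²) = 1.7093 × (32.9 μs − 0.811×2200 m / (2.998×10^8 m/s))
= 1.7093 × (26.949 μs) = 46.1 μs

Δt' ≈ 46.1 μs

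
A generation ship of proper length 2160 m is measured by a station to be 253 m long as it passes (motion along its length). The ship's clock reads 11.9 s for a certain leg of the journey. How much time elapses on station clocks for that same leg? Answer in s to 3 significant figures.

Length contraction ⇒ γ = L₀/L = 2160/253 = 8.5375
Time dilation: Δt = γτ₀ = 8.5375 × 11.9 s = 102 s

Δt ≈ 102 s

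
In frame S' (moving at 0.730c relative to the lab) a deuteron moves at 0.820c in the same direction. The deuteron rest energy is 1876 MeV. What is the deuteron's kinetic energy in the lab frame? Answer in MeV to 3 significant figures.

K ≈ 5790 MeV

u_lab = (0.820 + 0.730)/(1 + 0.820×0.730) = 0.969598
γ = 1/√(1 − 0.969598²) = 4.0866
K = (γ − 1)m₀c² = (4.0866 − 1) × 1876 = 3.0866 × 1876 = 5790 MeV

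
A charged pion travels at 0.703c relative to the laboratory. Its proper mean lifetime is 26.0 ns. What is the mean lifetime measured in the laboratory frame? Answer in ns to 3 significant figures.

Δt ≈ 36.6 ns

γ = 1/√(1 − 0.703²) = 1.4061
Time dilation: Δt = γτ₀ = 1.4061 × 26.0 ns = 36.6 ns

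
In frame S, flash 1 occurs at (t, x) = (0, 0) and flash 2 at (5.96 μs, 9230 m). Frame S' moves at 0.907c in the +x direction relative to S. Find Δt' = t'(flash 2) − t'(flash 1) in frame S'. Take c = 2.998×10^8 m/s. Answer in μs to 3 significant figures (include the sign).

γ = 1/√(1 − 0.907²) = 2.3746
Δt' = γ(Δt − vΔx/c²) = 2.3746 × (5.96 μs − 0.907×9230 m / (2.998×10^8 m/s))
= 2.3746 × (-21.964 μs) = -52.2 μs

Δt' ≈ -52.2 μs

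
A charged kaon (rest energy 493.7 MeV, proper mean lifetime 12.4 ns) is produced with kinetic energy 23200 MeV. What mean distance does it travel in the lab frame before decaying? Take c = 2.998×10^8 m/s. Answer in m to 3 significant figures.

d ≈ 178 m

γ = 1 + K/(m₀c²) = 1 + 23200/493.7 = 47.992
β = √(1 − 1/γ²) = 0.99978
Dilated lifetime: γτ₀ = 47.992 × 12.4 ns = 595.10 ns
d = βc·γτ₀ = 0.99978 × (2.998×10^8 m/s) × 5.9510×10^-7 s = 178 m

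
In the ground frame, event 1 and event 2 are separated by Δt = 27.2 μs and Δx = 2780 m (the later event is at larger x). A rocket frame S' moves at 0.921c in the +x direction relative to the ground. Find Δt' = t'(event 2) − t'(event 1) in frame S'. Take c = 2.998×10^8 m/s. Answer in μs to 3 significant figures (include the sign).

Δt' ≈ 47.9 μs

γ = 1/√(1 − 0.921²) = 2.5670
Δt' = γ(Δt − vΔx/c²) = 2.5670 × (27.2 μs − 0.921×2780 m / (2.998×10^8 m/s))
= 2.5670 × (18.660 μs) = 47.9 μs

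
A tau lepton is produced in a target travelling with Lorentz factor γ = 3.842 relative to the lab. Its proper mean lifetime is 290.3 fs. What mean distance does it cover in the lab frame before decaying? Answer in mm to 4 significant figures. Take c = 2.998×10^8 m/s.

β = √(1 − 1/γ²) = √(1 − 1/3.842²) = 0.965533
Dilated lifetime: Δt = γτ₀ = 3.842 × 290.3 fs = 1115.33 fs
d = vΔt = 0.965533c × 1115.33 fs = 2.89467×10^8 m/s × 1.11533×10^-12 s = 0.3229 mm

d ≈ 0.3229 mm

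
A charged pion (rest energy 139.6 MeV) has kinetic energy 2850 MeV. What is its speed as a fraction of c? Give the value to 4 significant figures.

γ = 1 + K/(m₀c²) = 1 + 2850/139.6 = 21.4155
β = √(1 − 1/γ²) = 0.9989

β ≈ 0.9989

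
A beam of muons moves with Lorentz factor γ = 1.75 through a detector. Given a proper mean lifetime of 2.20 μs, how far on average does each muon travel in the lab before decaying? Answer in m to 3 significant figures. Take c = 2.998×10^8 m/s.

β = √(1 − 1/γ²) = √(1 − 1/1.75²) = 0.82065
Dilated lifetime: Δt = γτ₀ = 1.75 × 2.20 μs = 3.8500 μs
d = vΔt = 0.82065c × 3.8500 μs = 2.4603×10^8 m/s × 3.8500×10^-6 s = 947 m

d ≈ 947 m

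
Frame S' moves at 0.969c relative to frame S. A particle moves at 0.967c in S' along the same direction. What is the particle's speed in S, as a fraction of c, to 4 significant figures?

u ≈ 0.9995c

Relativistic velocity addition: u = (u' + v)/(1 + u'v/c²)
= (0.967 + 0.969)/(1 + 0.967×0.969) = 1.936/1.93702 = 0.9995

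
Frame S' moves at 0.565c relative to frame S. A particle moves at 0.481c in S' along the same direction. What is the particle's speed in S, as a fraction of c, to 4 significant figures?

Relativistic velocity addition: u = (u' + v)/(1 + u'v/c²)
= (0.481 + 0.565)/(1 + 0.481×0.565) = 1.046/1.27177 = 0.8225

u ≈ 0.8225c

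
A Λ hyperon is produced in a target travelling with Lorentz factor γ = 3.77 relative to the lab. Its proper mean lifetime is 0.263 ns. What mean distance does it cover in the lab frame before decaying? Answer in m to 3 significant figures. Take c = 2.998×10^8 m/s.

β = √(1 − 1/γ²) = √(1 − 1/3.77²) = 0.96418
Dilated lifetime: Δt = γτ₀ = 3.77 × 0.263 ns = 0.99151 ns
d = vΔt = 0.96418c × 0.99151 ns = 2.8906×10^8 m/s × 9.9151×10^-10 s = 0.287 m

d ≈ 0.287 m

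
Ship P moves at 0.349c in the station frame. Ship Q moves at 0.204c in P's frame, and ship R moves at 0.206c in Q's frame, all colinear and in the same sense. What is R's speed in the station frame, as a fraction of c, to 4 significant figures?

u ≈ 0.6528c

Compose boost 2: (0.204 + 0.349)/(1 + 0.204×0.349) = 0.5530/1.07120 = 0.516245
Compose boost 3: (0.206 + 0.516245)/(1 + 0.206×0.516245) = 0.722245/1.10635 = 0.6528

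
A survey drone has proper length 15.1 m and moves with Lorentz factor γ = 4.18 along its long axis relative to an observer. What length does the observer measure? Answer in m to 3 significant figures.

γ = 4.18 (given)
Length contraction: L = L₀/γ = 15.1/4.18 = 3.61 m

L ≈ 3.61 m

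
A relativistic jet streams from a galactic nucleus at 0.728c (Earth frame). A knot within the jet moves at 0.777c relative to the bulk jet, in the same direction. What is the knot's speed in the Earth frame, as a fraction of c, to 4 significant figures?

Relativistic velocity addition: u = (u' + v)/(1 + u'v/c²)
= (0.777 + 0.728)/(1 + 0.777×0.728) = 1.505/1.56566 = 0.9613

u ≈ 0.9613c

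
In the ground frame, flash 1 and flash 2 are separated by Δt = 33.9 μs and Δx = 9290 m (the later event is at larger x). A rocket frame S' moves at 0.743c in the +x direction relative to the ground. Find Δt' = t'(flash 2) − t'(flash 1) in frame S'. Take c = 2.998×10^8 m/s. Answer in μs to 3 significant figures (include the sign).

γ = 1/√(1 − 0.743²) = 1.4941
Δt' = γ(Δt − vΔx/c²) = 1.4941 × (33.9 μs − 0.743×9290 m / (2.998×10^8 m/s))
= 1.4941 × (10.876 μs) = 16.3 μs

Δt' ≈ 16.3 μs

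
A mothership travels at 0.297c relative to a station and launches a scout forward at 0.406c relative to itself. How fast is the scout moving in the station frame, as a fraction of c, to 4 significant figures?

Compose boost 2: (0.406 + 0.297)/(1 + 0.406×0.297) = 0.7030/1.12058 = 0.6274

u ≈ 0.6274c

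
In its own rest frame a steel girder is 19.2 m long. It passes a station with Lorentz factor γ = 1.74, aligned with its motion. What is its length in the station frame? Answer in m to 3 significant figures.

L ≈ 11.0 m

γ = 1.74 (given)
Length contraction: L = L₀/γ = 19.2/1.74 = 11.0 m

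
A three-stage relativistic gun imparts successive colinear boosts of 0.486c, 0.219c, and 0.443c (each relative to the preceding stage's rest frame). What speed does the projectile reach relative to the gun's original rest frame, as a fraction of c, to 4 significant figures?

Compose boost 2: (0.219 + 0.486)/(1 + 0.219×0.486) = 0.7050/1.10643 = 0.637182
Compose boost 3: (0.443 + 0.637182)/(1 + 0.443×0.637182) = 1.08018/1.28227 = 0.8424

u ≈ 0.8424c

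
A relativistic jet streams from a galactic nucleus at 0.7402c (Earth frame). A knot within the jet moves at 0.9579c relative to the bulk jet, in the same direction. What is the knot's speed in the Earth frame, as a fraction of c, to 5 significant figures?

Relativistic velocity addition: u = (u' + v)/(1 + u'v/c²)
= (0.9579 + 0.7402)/(1 + 0.9579×0.7402) = 1.6981/1.709038 = 0.99360

u ≈ 0.99360c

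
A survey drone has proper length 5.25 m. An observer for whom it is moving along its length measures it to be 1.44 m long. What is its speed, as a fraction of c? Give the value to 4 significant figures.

β ≈ 0.9616

γ = L₀/L = 5.25/1.44 = 3.64583
β = √(1 − 1/γ²) = 0.9616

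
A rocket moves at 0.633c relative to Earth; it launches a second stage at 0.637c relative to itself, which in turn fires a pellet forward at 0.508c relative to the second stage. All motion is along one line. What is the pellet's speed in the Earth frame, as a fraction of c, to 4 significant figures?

u ≈ 0.9680c

Compose boost 2: (0.637 + 0.633)/(1 + 0.637×0.633) = 1.270/1.40322 = 0.905061
Compose boost 3: (0.508 + 0.905061)/(1 + 0.508×0.905061) = 1.41306/1.45977 = 0.9680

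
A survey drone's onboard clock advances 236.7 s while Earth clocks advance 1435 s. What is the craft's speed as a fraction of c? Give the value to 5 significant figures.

β ≈ 0.98630

γ = Δt/τ₀ = 1435/236.7 = 6.062526
β = √(1 − 1/γ²) = √(1 − 1/6.062526²) = 0.98630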